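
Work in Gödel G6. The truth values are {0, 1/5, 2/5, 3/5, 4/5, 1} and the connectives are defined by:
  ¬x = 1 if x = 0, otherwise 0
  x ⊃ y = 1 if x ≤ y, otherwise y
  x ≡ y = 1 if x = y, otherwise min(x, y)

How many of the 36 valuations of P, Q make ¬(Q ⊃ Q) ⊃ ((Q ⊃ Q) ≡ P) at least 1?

value 1: 36 assignments (counts)
So 36 of the 36 assignments meet the threshold.

36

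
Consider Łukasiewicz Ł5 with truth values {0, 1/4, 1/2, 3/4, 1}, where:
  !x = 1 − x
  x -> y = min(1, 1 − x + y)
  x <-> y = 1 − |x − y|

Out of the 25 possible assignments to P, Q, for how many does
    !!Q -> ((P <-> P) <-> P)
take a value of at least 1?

value 1: 15 assignments (counts)
value 3/4: 4 assignments
value 1/2: 3 assignments
value 1/4: 2 assignments
value 0: 1 assignment
So 15 of the 25 assignments meet the threshold.

15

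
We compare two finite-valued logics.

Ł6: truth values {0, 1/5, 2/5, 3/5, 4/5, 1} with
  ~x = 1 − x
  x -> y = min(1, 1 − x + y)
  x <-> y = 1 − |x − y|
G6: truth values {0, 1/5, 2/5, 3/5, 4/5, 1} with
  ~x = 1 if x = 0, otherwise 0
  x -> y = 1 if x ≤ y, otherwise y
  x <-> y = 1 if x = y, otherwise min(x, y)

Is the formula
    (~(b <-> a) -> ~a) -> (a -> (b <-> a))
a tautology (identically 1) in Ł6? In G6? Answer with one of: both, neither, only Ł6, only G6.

In Ł6: every assignment gives 1 — tautology.
In G6: at a = 2/5, b = 1/5 the value is 1/5 — not a tautology.

only Ł6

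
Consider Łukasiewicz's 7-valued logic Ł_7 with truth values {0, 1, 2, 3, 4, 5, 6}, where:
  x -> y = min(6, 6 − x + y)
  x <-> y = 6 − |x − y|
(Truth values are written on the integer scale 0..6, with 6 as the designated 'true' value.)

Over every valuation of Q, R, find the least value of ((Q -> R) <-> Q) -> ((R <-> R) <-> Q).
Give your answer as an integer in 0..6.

Take Q = 3, R = 0:
Q -> R = 3 -> 0 = 3
(Q -> R) <-> Q = 3 <-> 3 = 6
R <-> R = 0 <-> 0 = 6
(R <-> R) <-> Q = 6 <-> 3 = 3
((Q -> R) <-> Q) -> ((R <-> R) <-> Q) = 6 -> 3 = 3
No assignment yields a value below 3, so this is the minimum.

3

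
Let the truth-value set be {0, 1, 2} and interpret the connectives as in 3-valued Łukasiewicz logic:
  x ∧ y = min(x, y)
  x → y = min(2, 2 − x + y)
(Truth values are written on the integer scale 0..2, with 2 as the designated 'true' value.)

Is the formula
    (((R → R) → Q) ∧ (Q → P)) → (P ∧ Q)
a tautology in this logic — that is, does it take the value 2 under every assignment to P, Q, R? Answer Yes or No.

Counterexample: take P = 0, Q = 1, R = 0.
R → R = 0 → 0 = 2
(R → R) → Q = 2 → 1 = 1
Q → P = 1 → 0 = 1
((R → R) → Q) ∧ (Q → P) = 1 ∧ 1 = 1
P ∧ Q = 0 ∧ 1 = 0
(((R → R) → Q) ∧ (Q → P)) → (P ∧ Q) = 1 → 0 = 1
This gives 1 ≠ 2.

No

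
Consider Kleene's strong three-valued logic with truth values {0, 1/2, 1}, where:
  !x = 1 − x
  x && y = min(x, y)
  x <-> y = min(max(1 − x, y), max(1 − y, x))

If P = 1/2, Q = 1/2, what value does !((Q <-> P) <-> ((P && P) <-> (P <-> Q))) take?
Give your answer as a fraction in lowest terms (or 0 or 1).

1/2

Q <-> P = 1/2 <-> 1/2 = 1/2
P && P = 1/2 && 1/2 = 1/2
P <-> Q = 1/2 <-> 1/2 = 1/2
(P && P) <-> (P <-> Q) = 1/2 <-> 1/2 = 1/2
(Q <-> P) <-> ((P && P) <-> (P <-> Q)) = 1/2 <-> 1/2 = 1/2
!((Q <-> P) <-> ((P && P) <-> (P <-> Q))) = !1/2 = 1/2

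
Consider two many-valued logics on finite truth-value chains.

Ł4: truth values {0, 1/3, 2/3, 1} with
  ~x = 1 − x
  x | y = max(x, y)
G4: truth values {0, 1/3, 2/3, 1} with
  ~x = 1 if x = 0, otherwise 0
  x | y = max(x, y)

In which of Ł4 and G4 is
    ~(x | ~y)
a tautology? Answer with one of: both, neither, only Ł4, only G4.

In Ł4: at x = 0, y = 0 the value is 0 — not a tautology.
In G4: at x = 0, y = 0 the value is 0 — not a tautology.

neither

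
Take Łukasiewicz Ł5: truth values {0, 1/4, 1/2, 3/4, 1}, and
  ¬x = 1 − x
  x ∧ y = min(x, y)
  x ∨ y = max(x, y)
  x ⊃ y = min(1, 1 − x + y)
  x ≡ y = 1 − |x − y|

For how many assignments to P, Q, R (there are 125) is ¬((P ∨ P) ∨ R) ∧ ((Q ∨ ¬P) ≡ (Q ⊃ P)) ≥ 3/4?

value 1: 1 assignment (counts)
value 3/4: 11 assignments (counts)
value 1/2: 24 assignments
value 1/4: 40 assignments
value 0: 49 assignments
So 12 of the 125 assignments meet the threshold.

12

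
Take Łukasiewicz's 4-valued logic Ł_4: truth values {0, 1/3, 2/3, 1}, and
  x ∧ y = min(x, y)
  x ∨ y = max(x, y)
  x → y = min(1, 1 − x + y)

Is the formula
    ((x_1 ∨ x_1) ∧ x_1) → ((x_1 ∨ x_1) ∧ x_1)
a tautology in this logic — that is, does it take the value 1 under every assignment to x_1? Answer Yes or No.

x_1 = 0 ↦ 1
x_1 = 1/3 ↦ 1
x_1 = 2/3 ↦ 1
x_1 = 1 ↦ 1
Every assignment gives a value ≥ 1.

Yes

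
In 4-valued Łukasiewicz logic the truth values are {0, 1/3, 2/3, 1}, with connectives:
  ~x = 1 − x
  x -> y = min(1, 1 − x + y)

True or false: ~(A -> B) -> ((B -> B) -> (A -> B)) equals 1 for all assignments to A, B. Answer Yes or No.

Counterexample: take A = 2/3, B = 0.
A -> B = 2/3 -> 0 = 1/3
~(A -> B) = ~1/3 = 2/3
B -> B = 0 -> 0 = 1
A -> B = 2/3 -> 0 = 1/3
(B -> B) -> (A -> B) = 1 -> 1/3 = 1/3
~(A -> B) -> ((B -> B) -> (A -> B)) = 2/3 -> 1/3 = 2/3
This gives 2/3 ≠ 1.

No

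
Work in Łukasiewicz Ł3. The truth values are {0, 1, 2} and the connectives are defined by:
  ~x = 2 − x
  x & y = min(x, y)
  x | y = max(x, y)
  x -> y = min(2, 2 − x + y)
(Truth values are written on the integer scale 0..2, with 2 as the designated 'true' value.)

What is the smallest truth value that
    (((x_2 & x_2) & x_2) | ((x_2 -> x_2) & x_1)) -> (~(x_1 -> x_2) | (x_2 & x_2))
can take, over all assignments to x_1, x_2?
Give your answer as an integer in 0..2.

1

Take x_1 = 2, x_2 = 1:
x_2 & x_2 = 1 & 1 = 1
(x_2 & x_2) & x_2 = 1 & 1 = 1
x_2 -> x_2 = 1 -> 1 = 2
(x_2 -> x_2) & x_1 = 2 & 2 = 2
((x_2 & x_2) & x_2) | ((x_2 -> x_2) & x_1) = 1 | 2 = 2
x_1 -> x_2 = 2 -> 1 = 1
~(x_1 -> x_2) = ~1 = 1
x_2 & x_2 = 1 & 1 = 1
~(x_1 -> x_2) | (x_2 & x_2) = 1 | 1 = 1
(((x_2 & x_2) & x_2) | ((x_2 -> x_2) & x_1)) -> (~(x_1 -> x_2) | (x_2 & x_2)) = 2 -> 1 = 1
No assignment yields a value below 1, so this is the minimum.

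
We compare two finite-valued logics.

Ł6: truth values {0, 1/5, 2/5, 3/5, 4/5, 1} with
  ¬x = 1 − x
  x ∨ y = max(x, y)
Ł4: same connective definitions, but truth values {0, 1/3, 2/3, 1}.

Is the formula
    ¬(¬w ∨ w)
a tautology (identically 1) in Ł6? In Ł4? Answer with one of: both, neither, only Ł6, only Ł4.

In Ł6: at w = 0 the value is 0 — not a tautology.
In Ł4: at w = 0 the value is 0 — not a tautology.

neither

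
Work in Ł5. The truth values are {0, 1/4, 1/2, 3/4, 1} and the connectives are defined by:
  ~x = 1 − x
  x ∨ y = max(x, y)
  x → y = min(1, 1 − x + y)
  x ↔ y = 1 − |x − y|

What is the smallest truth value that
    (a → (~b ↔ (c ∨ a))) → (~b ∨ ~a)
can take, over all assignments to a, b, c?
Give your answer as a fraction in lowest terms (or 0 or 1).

1/2

Take a = 1/2, b = 1/2, c = 0:
~b = ~1/2 = 1/2
c ∨ a = 0 ∨ 1/2 = 1/2
~b ↔ (c ∨ a) = 1/2 ↔ 1/2 = 1
a → (~b ↔ (c ∨ a)) = 1/2 → 1 = 1
~b = ~1/2 = 1/2
~a = ~1/2 = 1/2
~b ∨ ~a = 1/2 ∨ 1/2 = 1/2
(a → (~b ↔ (c ∨ a))) → (~b ∨ ~a) = 1 → 1/2 = 1/2
No assignment yields a value below 1/2, so this is the minimum.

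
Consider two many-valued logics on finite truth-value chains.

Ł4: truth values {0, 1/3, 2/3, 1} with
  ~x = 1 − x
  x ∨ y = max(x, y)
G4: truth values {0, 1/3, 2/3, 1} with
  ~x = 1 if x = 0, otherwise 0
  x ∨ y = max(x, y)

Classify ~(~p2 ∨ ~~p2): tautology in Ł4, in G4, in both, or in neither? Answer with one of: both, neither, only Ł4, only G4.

neither

In Ł4: at p2 = 0 the value is 0 — not a tautology.
In G4: at p2 = 0 the value is 0 — not a tautology.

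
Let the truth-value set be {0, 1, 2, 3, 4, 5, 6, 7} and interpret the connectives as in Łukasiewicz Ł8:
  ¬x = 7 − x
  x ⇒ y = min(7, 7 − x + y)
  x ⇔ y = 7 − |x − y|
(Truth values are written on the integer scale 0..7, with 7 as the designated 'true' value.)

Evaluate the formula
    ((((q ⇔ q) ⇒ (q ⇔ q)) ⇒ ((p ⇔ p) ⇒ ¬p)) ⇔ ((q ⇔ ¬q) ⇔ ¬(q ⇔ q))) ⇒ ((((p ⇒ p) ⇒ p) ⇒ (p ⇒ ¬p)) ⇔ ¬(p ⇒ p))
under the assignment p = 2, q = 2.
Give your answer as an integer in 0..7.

q ⇔ q = 2 ⇔ 2 = 7
q ⇔ q = 2 ⇔ 2 = 7
(q ⇔ q) ⇒ (q ⇔ q) = 7 ⇒ 7 = 7
p ⇔ p = 2 ⇔ 2 = 7
¬p = ¬2 = 5
(p ⇔ p) ⇒ ¬p = 7 ⇒ 5 = 5
((q ⇔ q) ⇒ (q ⇔ q)) ⇒ ((p ⇔ p) ⇒ ¬p) = 7 ⇒ 5 = 5
¬q = ¬2 = 5
q ⇔ ¬q = 2 ⇔ 5 = 4
q ⇔ q = 2 ⇔ 2 = 7
¬(q ⇔ q) = ¬7 = 0
(q ⇔ ¬q) ⇔ ¬(q ⇔ q) = 4 ⇔ 0 = 3
(((q ⇔ q) ⇒ (q ⇔ q)) ⇒ ((p ⇔ p) ⇒ ¬p)) ⇔ ((q ⇔ ¬q) ⇔ ¬(q ⇔ q)) = 5 ⇔ 3 = 5
p ⇒ p = 2 ⇒ 2 = 7
(p ⇒ p) ⇒ p = 7 ⇒ 2 = 2
¬p = ¬2 = 5
p ⇒ ¬p = 2 ⇒ 5 = 7
((p ⇒ p) ⇒ p) ⇒ (p ⇒ ¬p) = 2 ⇒ 7 = 7
p ⇒ p = 2 ⇒ 2 = 7
¬(p ⇒ p) = ¬7 = 0
(((p ⇒ p) ⇒ p) ⇒ (p ⇒ ¬p)) ⇔ ¬(p ⇒ p) = 7 ⇔ 0 = 0
((((q ⇔ q) ⇒ (q ⇔ q)) ⇒ ((p ⇔ p) ⇒ ¬p)) ⇔ ((q ⇔ ¬q) ⇔ ¬(q ⇔ q))) ⇒ ((((p ⇒ p) ⇒ p) ⇒ (p ⇒ ¬p)) ⇔ ¬(p ⇒ p)) = 5 ⇒ 0 = 2

2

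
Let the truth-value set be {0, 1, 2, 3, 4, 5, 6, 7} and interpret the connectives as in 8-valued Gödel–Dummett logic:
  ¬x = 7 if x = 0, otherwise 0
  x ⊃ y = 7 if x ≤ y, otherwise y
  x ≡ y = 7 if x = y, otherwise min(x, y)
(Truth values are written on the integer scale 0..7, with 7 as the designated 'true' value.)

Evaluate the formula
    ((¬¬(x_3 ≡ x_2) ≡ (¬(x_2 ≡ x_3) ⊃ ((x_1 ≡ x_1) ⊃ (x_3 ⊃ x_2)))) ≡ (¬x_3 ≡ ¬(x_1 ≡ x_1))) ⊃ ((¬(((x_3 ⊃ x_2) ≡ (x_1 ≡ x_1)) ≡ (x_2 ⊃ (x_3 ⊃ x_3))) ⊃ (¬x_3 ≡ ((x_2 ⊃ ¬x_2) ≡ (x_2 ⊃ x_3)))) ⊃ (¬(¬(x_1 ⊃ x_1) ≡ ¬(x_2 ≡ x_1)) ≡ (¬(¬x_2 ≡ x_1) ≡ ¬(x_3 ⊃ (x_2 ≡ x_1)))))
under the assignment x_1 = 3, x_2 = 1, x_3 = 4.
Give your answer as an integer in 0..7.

x_3 ≡ x_2 = 4 ≡ 1 = 1
¬(x_3 ≡ x_2) = ¬1 = 0
¬¬(x_3 ≡ x_2) = ¬0 = 7
x_2 ≡ x_3 = 1 ≡ 4 = 1
¬(x_2 ≡ x_3) = ¬1 = 0
x_1 ≡ x_1 = 3 ≡ 3 = 7
x_3 ⊃ x_2 = 4 ⊃ 1 = 1
(x_1 ≡ x_1) ⊃ (x_3 ⊃ x_2) = 7 ⊃ 1 = 1
¬(x_2 ≡ x_3) ⊃ ((x_1 ≡ x_1) ⊃ (x_3 ⊃ x_2)) = 0 ⊃ 1 = 7
¬¬(x_3 ≡ x_2) ≡ (¬(x_2 ≡ x_3) ⊃ ((x_1 ≡ x_1) ⊃ (x_3 ⊃ x_2))) = 7 ≡ 7 = 7
¬x_3 = ¬4 = 0
x_1 ≡ x_1 = 3 ≡ 3 = 7
¬(x_1 ≡ x_1) = ¬7 = 0
¬x_3 ≡ ¬(x_1 ≡ x_1) = 0 ≡ 0 = 7
(¬¬(x_3 ≡ x_2) ≡ (¬(x_2 ≡ x_3) ⊃ ((x_1 ≡ x_1) ⊃ (x_3 ⊃ x_2)))) ≡ (¬x_3 ≡ ¬(x_1 ≡ x_1)) = 7 ≡ 7 = 7
x_3 ⊃ x_2 = 4 ⊃ 1 = 1
x_1 ≡ x_1 = 3 ≡ 3 = 7
(x_3 ⊃ x_2) ≡ (x_1 ≡ x_1) = 1 ≡ 7 = 1
x_3 ⊃ x_3 = 4 ⊃ 4 = 7
x_2 ⊃ (x_3 ⊃ x_3) = 1 ⊃ 7 = 7
((x_3 ⊃ x_2) ≡ (x_1 ≡ x_1)) ≡ (x_2 ⊃ (x_3 ⊃ x_3)) = 1 ≡ 7 = 1
¬(((x_3 ⊃ x_2) ≡ (x_1 ≡ x_1)) ≡ (x_2 ⊃ (x_3 ⊃ x_3))) = ¬1 = 0
¬x_3 = ¬4 = 0
¬x_2 = ¬1 = 0
x_2 ⊃ ¬x_2 = 1 ⊃ 0 = 0
x_2 ⊃ x_3 = 1 ⊃ 4 = 7
(x_2 ⊃ ¬x_2) ≡ (x_2 ⊃ x_3) = 0 ≡ 7 = 0
¬x_3 ≡ ((x_2 ⊃ ¬x_2) ≡ (x_2 ⊃ x_3)) = 0 ≡ 0 = 7
¬(((x_3 ⊃ x_2) ≡ (x_1 ≡ x_1)) ≡ (x_2 ⊃ (x_3 ⊃ x_3))) ⊃ (¬x_3 ≡ ((x_2 ⊃ ¬x_2) ≡ (x_2 ⊃ x_3))) = 0 ⊃ 7 = 7
x_1 ⊃ x_1 = 3 ⊃ 3 = 7
¬(x_1 ⊃ x_1) = ¬7 = 0
x_2 ≡ x_1 = 1 ≡ 3 = 1
¬(x_2 ≡ x_1) = ¬1 = 0
¬(x_1 ⊃ x_1) ≡ ¬(x_2 ≡ x_1) = 0 ≡ 0 = 7
¬(¬(x_1 ⊃ x_1) ≡ ¬(x_2 ≡ x_1)) = ¬7 = 0
¬x_2 = ¬1 = 0
¬x_2 ≡ x_1 = 0 ≡ 3 = 0
¬(¬x_2 ≡ x_1) = ¬0 = 7
x_2 ≡ x_1 = 1 ≡ 3 = 1
x_3 ⊃ (x_2 ≡ x_1) = 4 ⊃ 1 = 1
¬(x_3 ⊃ (x_2 ≡ x_1)) = ¬1 = 0
¬(¬x_2 ≡ x_1) ≡ ¬(x_3 ⊃ (x_2 ≡ x_1)) = 7 ≡ 0 = 0
¬(¬(x_1 ⊃ x_1) ≡ ¬(x_2 ≡ x_1)) ≡ (¬(¬x_2 ≡ x_1) ≡ ¬(x_3 ⊃ (x_2 ≡ x_1))) = 0 ≡ 0 = 7
(¬(((x_3 ⊃ x_2) ≡ (x_1 ≡ x_1)) ≡ (x_2 ⊃ (x_3 ⊃ x_3))) ⊃ (¬x_3 ≡ ((x_2 ⊃ ¬x_2) ≡ (x_2 ⊃ x_3)))) ⊃ (¬(¬(x_1 ⊃ x_1) ≡ ¬(x_2 ≡ x_1)) ≡ (¬(¬x_2 ≡ x_1) ≡ ¬(x_3 ⊃ (x_2 ≡ x_1)))) = 7 ⊃ 7 = 7
((¬¬(x_3 ≡ x_2) ≡ (¬(x_2 ≡ x_3) ⊃ ((x_1 ≡ x_1) ⊃ (x_3 ⊃ x_2)))) ≡ (¬x_3 ≡ ¬(x_1 ≡ x_1))) ⊃ ((¬(((x_3 ⊃ x_2) ≡ (x_1 ≡ x_1)) ≡ (x_2 ⊃ (x_3 ⊃ x_3))) ⊃ (¬x_3 ≡ ((x_2 ⊃ ¬x_2) ≡ (x_2 ⊃ x_3)))) ⊃ (¬(¬(x_1 ⊃ x_1) ≡ ¬(x_2 ≡ x_1)) ≡ (¬(¬x_2 ≡ x_1) ≡ ¬(x_3 ⊃ (x_2 ≡ x_1))))) = 7 ⊃ 7 = 7

7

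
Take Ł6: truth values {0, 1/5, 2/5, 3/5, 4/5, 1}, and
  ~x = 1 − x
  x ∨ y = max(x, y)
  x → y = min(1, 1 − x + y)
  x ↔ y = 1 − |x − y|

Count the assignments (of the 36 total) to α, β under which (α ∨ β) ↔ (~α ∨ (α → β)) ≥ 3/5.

25

value 1: 8 assignments (counts)
value 4/5: 10 assignments (counts)
value 3/5: 7 assignments (counts)
value 2/5: 6 assignments
value 1/5: 3 assignments
value 0: 2 assignments
So 25 of the 36 assignments meet the threshold.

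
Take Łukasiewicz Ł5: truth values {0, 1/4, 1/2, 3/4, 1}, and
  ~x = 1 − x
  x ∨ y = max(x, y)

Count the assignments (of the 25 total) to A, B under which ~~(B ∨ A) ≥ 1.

value 1: 9 assignments (counts)
value 3/4: 7 assignments
value 1/2: 5 assignments
value 1/4: 3 assignments
value 0: 1 assignment
So 9 of the 25 assignments meet the threshold.

9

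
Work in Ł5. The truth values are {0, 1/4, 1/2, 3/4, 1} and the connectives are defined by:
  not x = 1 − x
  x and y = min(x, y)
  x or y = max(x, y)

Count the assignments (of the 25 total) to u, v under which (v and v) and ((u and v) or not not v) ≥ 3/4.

value 1: 5 assignments (counts)
value 3/4: 5 assignments (counts)
value 1/2: 5 assignments
value 1/4: 5 assignments
value 0: 5 assignments
So 10 of the 25 assignments meet the threshold.

10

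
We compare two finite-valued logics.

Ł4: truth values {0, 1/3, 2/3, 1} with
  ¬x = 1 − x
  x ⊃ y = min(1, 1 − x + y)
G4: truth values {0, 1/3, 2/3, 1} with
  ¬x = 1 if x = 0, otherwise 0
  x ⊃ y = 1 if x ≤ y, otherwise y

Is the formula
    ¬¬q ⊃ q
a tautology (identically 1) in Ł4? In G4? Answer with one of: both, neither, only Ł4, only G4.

only Ł4

In Ł4: every assignment gives 1 — tautology.
In G4: at q = 1/3 the value is 1/3 — not a tautology.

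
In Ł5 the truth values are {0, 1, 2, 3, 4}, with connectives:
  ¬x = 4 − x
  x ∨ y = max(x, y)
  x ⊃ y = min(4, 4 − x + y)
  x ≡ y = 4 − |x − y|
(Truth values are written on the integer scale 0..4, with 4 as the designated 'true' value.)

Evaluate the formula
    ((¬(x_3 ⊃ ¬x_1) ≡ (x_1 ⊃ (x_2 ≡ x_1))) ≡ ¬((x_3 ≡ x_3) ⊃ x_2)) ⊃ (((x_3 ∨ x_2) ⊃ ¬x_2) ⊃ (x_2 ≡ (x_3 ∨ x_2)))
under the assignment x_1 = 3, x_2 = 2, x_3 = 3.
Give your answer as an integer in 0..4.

¬x_1 = ¬3 = 1
x_3 ⊃ ¬x_1 = 3 ⊃ 1 = 2
¬(x_3 ⊃ ¬x_1) = ¬2 = 2
x_2 ≡ x_1 = 2 ≡ 3 = 3
x_1 ⊃ (x_2 ≡ x_1) = 3 ⊃ 3 = 4
¬(x_3 ⊃ ¬x_1) ≡ (x_1 ⊃ (x_2 ≡ x_1)) = 2 ≡ 4 = 2
x_3 ≡ x_3 = 3 ≡ 3 = 4
(x_3 ≡ x_3) ⊃ x_2 = 4 ⊃ 2 = 2
¬((x_3 ≡ x_3) ⊃ x_2) = ¬2 = 2
(¬(x_3 ⊃ ¬x_1) ≡ (x_1 ⊃ (x_2 ≡ x_1))) ≡ ¬((x_3 ≡ x_3) ⊃ x_2) = 2 ≡ 2 = 4
x_3 ∨ x_2 = 3 ∨ 2 = 3
¬x_2 = ¬2 = 2
(x_3 ∨ x_2) ⊃ ¬x_2 = 3 ⊃ 2 = 3
x_3 ∨ x_2 = 3 ∨ 2 = 3
x_2 ≡ (x_3 ∨ x_2) = 2 ≡ 3 = 3
((x_3 ∨ x_2) ⊃ ¬x_2) ⊃ (x_2 ≡ (x_3 ∨ x_2)) = 3 ⊃ 3 = 4
((¬(x_3 ⊃ ¬x_1) ≡ (x_1 ⊃ (x_2 ≡ x_1))) ≡ ¬((x_3 ≡ x_3) ⊃ x_2)) ⊃ (((x_3 ∨ x_2) ⊃ ¬x_2) ⊃ (x_2 ≡ (x_3 ∨ x_2))) = 4 ⊃ 4 = 4

4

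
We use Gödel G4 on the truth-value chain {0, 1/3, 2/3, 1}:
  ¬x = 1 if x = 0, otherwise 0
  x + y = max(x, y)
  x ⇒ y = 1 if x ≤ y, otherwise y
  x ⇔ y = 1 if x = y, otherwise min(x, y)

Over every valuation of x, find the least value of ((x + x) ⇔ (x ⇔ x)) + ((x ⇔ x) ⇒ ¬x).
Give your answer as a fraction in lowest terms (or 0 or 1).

Take x = 1/3:
x + x = 1/3 + 1/3 = 1/3
x ⇔ x = 1/3 ⇔ 1/3 = 1
(x + x) ⇔ (x ⇔ x) = 1/3 ⇔ 1 = 1/3
x ⇔ x = 1/3 ⇔ 1/3 = 1
¬x = ¬1/3 = 0
(x ⇔ x) ⇒ ¬x = 1 ⇒ 0 = 0
((x + x) ⇔ (x ⇔ x)) + ((x ⇔ x) ⇒ ¬x) = 1/3 + 0 = 1/3
No assignment yields a value below 1/3, so this is the minimum.

1/3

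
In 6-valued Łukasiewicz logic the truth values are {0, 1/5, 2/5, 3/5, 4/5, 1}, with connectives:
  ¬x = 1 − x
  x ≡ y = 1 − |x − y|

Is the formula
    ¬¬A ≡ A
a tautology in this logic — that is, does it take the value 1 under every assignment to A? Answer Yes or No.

Yes

A = 0 ↦ 1
A = 1/5 ↦ 1
A = 2/5 ↦ 1
A = 3/5 ↦ 1
A = 4/5 ↦ 1
A = 1 ↦ 1
Every assignment gives a value ≥ 1.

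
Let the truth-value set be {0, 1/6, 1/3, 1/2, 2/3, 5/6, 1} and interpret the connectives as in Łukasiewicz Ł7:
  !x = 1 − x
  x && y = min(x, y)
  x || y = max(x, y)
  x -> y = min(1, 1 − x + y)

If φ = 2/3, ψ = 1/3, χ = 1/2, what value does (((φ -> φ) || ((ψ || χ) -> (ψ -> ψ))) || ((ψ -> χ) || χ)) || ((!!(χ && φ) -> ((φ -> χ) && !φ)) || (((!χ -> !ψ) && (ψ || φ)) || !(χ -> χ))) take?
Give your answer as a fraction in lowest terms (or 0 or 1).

1

φ -> φ = 2/3 -> 2/3 = 1
ψ || χ = 1/3 || 1/2 = 1/2
ψ -> ψ = 1/3 -> 1/3 = 1
(ψ || χ) -> (ψ -> ψ) = 1/2 -> 1 = 1
(φ -> φ) || ((ψ || χ) -> (ψ -> ψ)) = 1 || 1 = 1
ψ -> χ = 1/3 -> 1/2 = 1
(ψ -> χ) || χ = 1 || 1/2 = 1
((φ -> φ) || ((ψ || χ) -> (ψ -> ψ))) || ((ψ -> χ) || χ) = 1 || 1 = 1
χ && φ = 1/2 && 2/3 = 1/2
!(χ && φ) = !1/2 = 1/2
!!(χ && φ) = !1/2 = 1/2
φ -> χ = 2/3 -> 1/2 = 5/6
!φ = !2/3 = 1/3
(φ -> χ) && !φ = 5/6 && 1/3 = 1/3
!!(χ && φ) -> ((φ -> χ) && !φ) = 1/2 -> 1/3 = 5/6
!χ = !1/2 = 1/2
!ψ = !1/3 = 2/3
!χ -> !ψ = 1/2 -> 2/3 = 1
ψ || φ = 1/3 || 2/3 = 2/3
(!χ -> !ψ) && (ψ || φ) = 1 && 2/3 = 2/3
χ -> χ = 1/2 -> 1/2 = 1
!(χ -> χ) = !1 = 0
((!χ -> !ψ) && (ψ || φ)) || !(χ -> χ) = 2/3 || 0 = 2/3
(!!(χ && φ) -> ((φ -> χ) && !φ)) || (((!χ -> !ψ) && (ψ || φ)) || !(χ -> χ)) = 5/6 || 2/3 = 5/6
(((φ -> φ) || ((ψ || χ) -> (ψ -> ψ))) || ((ψ -> χ) || χ)) || ((!!(χ && φ) -> ((φ -> χ) && !φ)) || (((!χ -> !ψ) && (ψ || φ)) || !(χ -> χ))) = 1 || 5/6 = 1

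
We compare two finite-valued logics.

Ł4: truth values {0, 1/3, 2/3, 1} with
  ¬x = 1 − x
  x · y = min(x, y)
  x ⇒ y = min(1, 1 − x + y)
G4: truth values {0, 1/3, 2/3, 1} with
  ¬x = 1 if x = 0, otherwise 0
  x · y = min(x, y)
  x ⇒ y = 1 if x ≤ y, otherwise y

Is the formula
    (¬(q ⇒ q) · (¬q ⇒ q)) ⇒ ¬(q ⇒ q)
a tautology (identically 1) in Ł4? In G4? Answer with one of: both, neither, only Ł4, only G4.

both

In Ł4: every assignment gives 1 — tautology.
In G4: every assignment gives 1 — tautology.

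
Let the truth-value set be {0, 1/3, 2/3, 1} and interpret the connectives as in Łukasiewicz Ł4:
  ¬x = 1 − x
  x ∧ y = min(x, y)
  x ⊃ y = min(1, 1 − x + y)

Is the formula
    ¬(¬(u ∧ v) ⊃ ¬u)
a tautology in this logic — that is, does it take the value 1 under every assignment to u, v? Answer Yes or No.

No

Counterexample: take u = 0, v = 0.
u ∧ v = 0 ∧ 0 = 0
¬(u ∧ v) = ¬0 = 1
¬u = ¬0 = 1
¬(u ∧ v) ⊃ ¬u = 1 ⊃ 1 = 1
¬(¬(u ∧ v) ⊃ ¬u) = ¬1 = 0
This gives 0 ≠ 1.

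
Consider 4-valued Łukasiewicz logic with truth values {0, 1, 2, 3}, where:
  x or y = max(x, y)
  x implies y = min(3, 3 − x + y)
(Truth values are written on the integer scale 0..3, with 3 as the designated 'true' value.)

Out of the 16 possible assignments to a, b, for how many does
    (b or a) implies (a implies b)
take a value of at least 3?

a = 0, b = 0 ↦ 3  ≥
a = 0, b = 1 ↦ 3  ≥
a = 0, b = 2 ↦ 3  ≥
a = 0, b = 3 ↦ 3  ≥
a = 1, b = 0 ↦ 3  ≥
a = 1, b = 1 ↦ 3  ≥
a = 1, b = 2 ↦ 3  ≥
a = 1, b = 3 ↦ 3  ≥
a = 2, b = 0 ↦ 2  <
a = 2, b = 1 ↦ 3  ≥
a = 2, b = 2 ↦ 3  ≥
a = 2, b = 3 ↦ 3  ≥
a = 3, b = 0 ↦ 0  <
a = 3, b = 1 ↦ 1  <
a = 3, b = 2 ↦ 2  <
a = 3, b = 3 ↦ 3  ≥
So 12 of the 16 assignments meet the threshold.

12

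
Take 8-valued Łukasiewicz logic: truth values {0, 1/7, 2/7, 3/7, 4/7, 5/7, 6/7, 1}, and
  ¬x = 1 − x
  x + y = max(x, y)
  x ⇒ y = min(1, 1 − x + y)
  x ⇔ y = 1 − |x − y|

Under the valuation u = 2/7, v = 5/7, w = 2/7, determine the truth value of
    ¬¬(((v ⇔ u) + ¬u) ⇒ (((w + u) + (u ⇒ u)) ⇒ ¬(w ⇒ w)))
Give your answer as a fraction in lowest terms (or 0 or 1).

v ⇔ u = 5/7 ⇔ 2/7 = 4/7
¬u = ¬2/7 = 5/7
(v ⇔ u) + ¬u = 4/7 + 5/7 = 5/7
w + u = 2/7 + 2/7 = 2/7
u ⇒ u = 2/7 ⇒ 2/7 = 1
(w + u) + (u ⇒ u) = 2/7 + 1 = 1
w ⇒ w = 2/7 ⇒ 2/7 = 1
¬(w ⇒ w) = ¬1 = 0
((w + u) + (u ⇒ u)) ⇒ ¬(w ⇒ w) = 1 ⇒ 0 = 0
((v ⇔ u) + ¬u) ⇒ (((w + u) + (u ⇒ u)) ⇒ ¬(w ⇒ w)) = 5/7 ⇒ 0 = 2/7
¬(((v ⇔ u) + ¬u) ⇒ (((w + u) + (u ⇒ u)) ⇒ ¬(w ⇒ w))) = ¬2/7 = 5/7
¬¬(((v ⇔ u) + ¬u) ⇒ (((w + u) + (u ⇒ u)) ⇒ ¬(w ⇒ w))) = ¬5/7 = 2/7

2/7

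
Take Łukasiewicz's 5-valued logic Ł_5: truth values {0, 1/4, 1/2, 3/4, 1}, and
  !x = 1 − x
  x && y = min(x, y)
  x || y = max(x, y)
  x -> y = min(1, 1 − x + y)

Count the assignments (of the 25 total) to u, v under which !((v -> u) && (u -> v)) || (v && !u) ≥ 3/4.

value 1: 2 assignments (counts)
value 3/4: 5 assignments (counts)
value 1/2: 8 assignments
value 1/4: 8 assignments
value 0: 2 assignments
So 7 of the 25 assignments meet the threshold.

7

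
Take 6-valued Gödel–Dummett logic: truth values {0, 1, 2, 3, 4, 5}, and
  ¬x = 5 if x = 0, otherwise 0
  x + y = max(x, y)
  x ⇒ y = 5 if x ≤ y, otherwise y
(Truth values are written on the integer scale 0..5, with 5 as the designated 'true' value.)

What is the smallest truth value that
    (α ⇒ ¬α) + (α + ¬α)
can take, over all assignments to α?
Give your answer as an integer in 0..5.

Take α = 1:
¬α = ¬1 = 0
α ⇒ ¬α = 1 ⇒ 0 = 0
¬α = ¬1 = 0
α + ¬α = 1 + 0 = 1
(α ⇒ ¬α) + (α + ¬α) = 0 + 1 = 1
No assignment yields a value below 1, so this is the minimum.

1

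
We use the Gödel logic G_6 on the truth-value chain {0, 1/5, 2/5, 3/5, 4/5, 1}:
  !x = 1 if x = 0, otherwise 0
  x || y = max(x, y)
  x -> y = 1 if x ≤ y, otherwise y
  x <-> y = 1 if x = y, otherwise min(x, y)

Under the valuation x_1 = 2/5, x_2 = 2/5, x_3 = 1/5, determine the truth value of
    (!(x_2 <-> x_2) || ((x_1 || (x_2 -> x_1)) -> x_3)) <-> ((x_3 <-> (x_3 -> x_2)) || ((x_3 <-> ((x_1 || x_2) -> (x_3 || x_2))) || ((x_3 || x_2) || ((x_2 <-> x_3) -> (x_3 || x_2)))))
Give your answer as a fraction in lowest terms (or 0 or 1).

1/5

x_2 <-> x_2 = 2/5 <-> 2/5 = 1
!(x_2 <-> x_2) = !1 = 0
x_2 -> x_1 = 2/5 -> 2/5 = 1
x_1 || (x_2 -> x_1) = 2/5 || 1 = 1
(x_1 || (x_2 -> x_1)) -> x_3 = 1 -> 1/5 = 1/5
!(x_2 <-> x_2) || ((x_1 || (x_2 -> x_1)) -> x_3) = 0 || 1/5 = 1/5
x_3 -> x_2 = 1/5 -> 2/5 = 1
x_3 <-> (x_3 -> x_2) = 1/5 <-> 1 = 1/5
x_1 || x_2 = 2/5 || 2/5 = 2/5
x_3 || x_2 = 1/5 || 2/5 = 2/5
(x_1 || x_2) -> (x_3 || x_2) = 2/5 -> 2/5 = 1
x_3 <-> ((x_1 || x_2) -> (x_3 || x_2)) = 1/5 <-> 1 = 1/5
x_3 || x_2 = 1/5 || 2/5 = 2/5
x_2 <-> x_3 = 2/5 <-> 1/5 = 1/5
x_3 || x_2 = 1/5 || 2/5 = 2/5
(x_2 <-> x_3) -> (x_3 || x_2) = 1/5 -> 2/5 = 1
(x_3 || x_2) || ((x_2 <-> x_3) -> (x_3 || x_2)) = 2/5 || 1 = 1
(x_3 <-> ((x_1 || x_2) -> (x_3 || x_2))) || ((x_3 || x_2) || ((x_2 <-> x_3) -> (x_3 || x_2))) = 1/5 || 1 = 1
(x_3 <-> (x_3 -> x_2)) || ((x_3 <-> ((x_1 || x_2) -> (x_3 || x_2))) || ((x_3 || x_2) || ((x_2 <-> x_3) -> (x_3 || x_2)))) = 1/5 || 1 = 1
(!(x_2 <-> x_2) || ((x_1 || (x_2 -> x_1)) -> x_3)) <-> ((x_3 <-> (x_3 -> x_2)) || ((x_3 <-> ((x_1 || x_2) -> (x_3 || x_2))) || ((x_3 || x_2) || ((x_2 <-> x_3) -> (x_3 || x_2))))) = 1/5 <-> 1 = 1/5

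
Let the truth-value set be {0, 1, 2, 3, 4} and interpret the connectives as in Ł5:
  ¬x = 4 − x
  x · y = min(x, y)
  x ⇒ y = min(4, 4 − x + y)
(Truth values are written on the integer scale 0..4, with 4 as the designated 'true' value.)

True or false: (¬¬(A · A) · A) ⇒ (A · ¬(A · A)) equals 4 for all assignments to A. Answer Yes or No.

No

Counterexample: take A = 3.
A · A = 3 · 3 = 3
¬(A · A) = ¬3 = 1
¬¬(A · A) = ¬1 = 3
¬¬(A · A) · A = 3 · 3 = 3
A · A = 3 · 3 = 3
¬(A · A) = ¬3 = 1
A · ¬(A · A) = 3 · 1 = 1
(¬¬(A · A) · A) ⇒ (A · ¬(A · A)) = 3 ⇒ 1 = 2
This gives 2 ≠ 4.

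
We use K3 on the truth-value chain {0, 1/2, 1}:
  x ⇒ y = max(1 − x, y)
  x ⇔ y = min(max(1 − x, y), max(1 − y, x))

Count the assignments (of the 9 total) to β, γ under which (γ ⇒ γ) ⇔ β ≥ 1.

β = 0, γ = 0 ↦ 0  <
β = 0, γ = 1/2 ↦ 1/2  <
β = 0, γ = 1 ↦ 0  <
β = 1/2, γ = 0 ↦ 1/2  <
β = 1/2, γ = 1/2 ↦ 1/2  <
β = 1/2, γ = 1 ↦ 1/2  <
β = 1, γ = 0 ↦ 1  ≥
β = 1, γ = 1/2 ↦ 1/2  <
β = 1, γ = 1 ↦ 1  ≥
So 2 of the 9 assignments meet the threshold.

2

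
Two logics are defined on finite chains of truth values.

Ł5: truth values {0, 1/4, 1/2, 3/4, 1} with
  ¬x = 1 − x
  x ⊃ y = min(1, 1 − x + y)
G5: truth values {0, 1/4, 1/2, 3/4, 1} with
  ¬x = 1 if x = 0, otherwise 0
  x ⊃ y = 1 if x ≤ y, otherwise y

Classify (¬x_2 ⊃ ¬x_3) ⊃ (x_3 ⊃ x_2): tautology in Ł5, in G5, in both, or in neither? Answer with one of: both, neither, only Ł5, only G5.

only Ł5

In Ł5: every assignment gives 1 — tautology.
In G5: at x_2 = 1/4, x_3 = 1/2 the value is 1/4 — not a tautology.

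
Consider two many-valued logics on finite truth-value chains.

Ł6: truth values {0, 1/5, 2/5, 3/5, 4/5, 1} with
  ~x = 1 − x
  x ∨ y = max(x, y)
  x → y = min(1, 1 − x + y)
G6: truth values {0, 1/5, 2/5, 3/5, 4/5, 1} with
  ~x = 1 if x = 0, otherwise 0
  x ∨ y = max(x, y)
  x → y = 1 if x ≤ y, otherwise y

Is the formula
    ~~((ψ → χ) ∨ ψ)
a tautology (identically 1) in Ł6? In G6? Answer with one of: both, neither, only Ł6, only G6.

only G6

In Ł6: at ψ = 1/5, χ = 0 the value is 4/5 — not a tautology.
In G6: every assignment gives 1 — tautology.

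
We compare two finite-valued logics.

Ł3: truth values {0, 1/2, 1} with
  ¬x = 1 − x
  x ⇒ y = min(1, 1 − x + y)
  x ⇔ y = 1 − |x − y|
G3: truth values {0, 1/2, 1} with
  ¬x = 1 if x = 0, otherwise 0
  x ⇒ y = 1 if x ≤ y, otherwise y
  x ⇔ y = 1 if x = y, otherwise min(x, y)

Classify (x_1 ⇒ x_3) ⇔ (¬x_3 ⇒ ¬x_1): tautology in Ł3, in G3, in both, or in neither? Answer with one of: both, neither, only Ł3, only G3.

only Ł3

In Ł3: every assignment gives 1 — tautology.
In G3: at x_1 = 1, x_3 = 1/2 the value is 1/2 — not a tautology.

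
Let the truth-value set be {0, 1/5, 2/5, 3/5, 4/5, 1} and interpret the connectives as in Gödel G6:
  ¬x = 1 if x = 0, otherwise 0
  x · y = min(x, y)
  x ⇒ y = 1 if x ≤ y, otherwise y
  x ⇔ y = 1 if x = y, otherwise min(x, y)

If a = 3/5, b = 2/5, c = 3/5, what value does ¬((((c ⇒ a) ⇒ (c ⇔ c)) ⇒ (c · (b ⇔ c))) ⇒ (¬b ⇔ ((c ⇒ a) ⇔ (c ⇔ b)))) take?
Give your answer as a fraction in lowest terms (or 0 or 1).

c ⇒ a = 3/5 ⇒ 3/5 = 1
c ⇔ c = 3/5 ⇔ 3/5 = 1
(c ⇒ a) ⇒ (c ⇔ c) = 1 ⇒ 1 = 1
b ⇔ c = 2/5 ⇔ 3/5 = 2/5
c · (b ⇔ c) = 3/5 · 2/5 = 2/5
((c ⇒ a) ⇒ (c ⇔ c)) ⇒ (c · (b ⇔ c)) = 1 ⇒ 2/5 = 2/5
¬b = ¬2/5 = 0
c ⇒ a = 3/5 ⇒ 3/5 = 1
c ⇔ b = 3/5 ⇔ 2/5 = 2/5
(c ⇒ a) ⇔ (c ⇔ b) = 1 ⇔ 2/5 = 2/5
¬b ⇔ ((c ⇒ a) ⇔ (c ⇔ b)) = 0 ⇔ 2/5 = 0
(((c ⇒ a) ⇒ (c ⇔ c)) ⇒ (c · (b ⇔ c))) ⇒ (¬b ⇔ ((c ⇒ a) ⇔ (c ⇔ b))) = 2/5 ⇒ 0 = 0
¬((((c ⇒ a) ⇒ (c ⇔ c)) ⇒ (c · (b ⇔ c))) ⇒ (¬b ⇔ ((c ⇒ a) ⇔ (c ⇔ b)))) = ¬0 = 1

1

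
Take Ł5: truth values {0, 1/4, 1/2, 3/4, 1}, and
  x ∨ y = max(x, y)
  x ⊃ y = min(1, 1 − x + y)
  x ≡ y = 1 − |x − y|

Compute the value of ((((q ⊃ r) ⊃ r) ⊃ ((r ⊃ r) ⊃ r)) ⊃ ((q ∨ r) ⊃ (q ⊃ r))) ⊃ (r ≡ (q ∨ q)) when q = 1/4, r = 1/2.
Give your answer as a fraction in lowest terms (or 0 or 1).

3/4

q ⊃ r = 1/4 ⊃ 1/2 = 1
(q ⊃ r) ⊃ r = 1 ⊃ 1/2 = 1/2
r ⊃ r = 1/2 ⊃ 1/2 = 1
(r ⊃ r) ⊃ r = 1 ⊃ 1/2 = 1/2
((q ⊃ r) ⊃ r) ⊃ ((r ⊃ r) ⊃ r) = 1/2 ⊃ 1/2 = 1
q ∨ r = 1/4 ∨ 1/2 = 1/2
q ⊃ r = 1/4 ⊃ 1/2 = 1
(q ∨ r) ⊃ (q ⊃ r) = 1/2 ⊃ 1 = 1
(((q ⊃ r) ⊃ r) ⊃ ((r ⊃ r) ⊃ r)) ⊃ ((q ∨ r) ⊃ (q ⊃ r)) = 1 ⊃ 1 = 1
q ∨ q = 1/4 ∨ 1/4 = 1/4
r ≡ (q ∨ q) = 1/2 ≡ 1/4 = 3/4
((((q ⊃ r) ⊃ r) ⊃ ((r ⊃ r) ⊃ r)) ⊃ ((q ∨ r) ⊃ (q ⊃ r))) ⊃ (r ≡ (q ∨ q)) = 1 ⊃ 3/4 = 3/4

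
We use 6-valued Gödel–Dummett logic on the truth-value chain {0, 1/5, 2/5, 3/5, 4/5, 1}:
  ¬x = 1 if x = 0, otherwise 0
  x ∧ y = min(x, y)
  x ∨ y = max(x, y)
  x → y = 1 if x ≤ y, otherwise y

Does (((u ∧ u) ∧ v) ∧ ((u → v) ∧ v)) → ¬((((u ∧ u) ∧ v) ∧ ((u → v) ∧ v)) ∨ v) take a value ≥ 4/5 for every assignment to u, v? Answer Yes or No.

No

Counterexample: take u = 1/5, v = 1/5.
u ∧ u = 1/5 ∧ 1/5 = 1/5
(u ∧ u) ∧ v = 1/5 ∧ 1/5 = 1/5
u → v = 1/5 → 1/5 = 1
(u → v) ∧ v = 1 ∧ 1/5 = 1/5
((u ∧ u) ∧ v) ∧ ((u → v) ∧ v) = 1/5 ∧ 1/5 = 1/5
(((u ∧ u) ∧ v) ∧ ((u → v) ∧ v)) ∨ v = 1/5 ∨ 1/5 = 1/5
¬((((u ∧ u) ∧ v) ∧ ((u → v) ∧ v)) ∨ v) = ¬1/5 = 0
(((u ∧ u) ∧ v) ∧ ((u → v) ∧ v)) → ¬((((u ∧ u) ∧ v) ∧ ((u → v) ∧ v)) ∨ v) = 1/5 → 0 = 0
This gives 0, which is below 4/5.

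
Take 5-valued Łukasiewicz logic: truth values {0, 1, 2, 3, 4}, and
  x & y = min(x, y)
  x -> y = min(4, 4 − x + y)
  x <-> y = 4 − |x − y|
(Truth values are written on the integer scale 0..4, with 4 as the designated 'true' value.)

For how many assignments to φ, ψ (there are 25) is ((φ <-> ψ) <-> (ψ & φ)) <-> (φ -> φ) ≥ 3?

16

value 4: 9 assignments (counts)
value 3: 7 assignments (counts)
value 2: 5 assignments
value 1: 3 assignments
value 0: 1 assignment
So 16 of the 25 assignments meet the threshold.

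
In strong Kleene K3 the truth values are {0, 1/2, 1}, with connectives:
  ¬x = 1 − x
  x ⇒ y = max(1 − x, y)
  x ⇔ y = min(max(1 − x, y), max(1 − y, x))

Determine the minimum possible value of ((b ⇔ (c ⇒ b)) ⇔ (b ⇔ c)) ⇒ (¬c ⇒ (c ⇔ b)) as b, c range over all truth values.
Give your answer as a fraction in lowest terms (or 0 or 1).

Take b = 0, c = 1/2:
c ⇒ b = 1/2 ⇒ 0 = 1/2
b ⇔ (c ⇒ b) = 0 ⇔ 1/2 = 1/2
b ⇔ c = 0 ⇔ 1/2 = 1/2
(b ⇔ (c ⇒ b)) ⇔ (b ⇔ c) = 1/2 ⇔ 1/2 = 1/2
¬c = ¬1/2 = 1/2
c ⇔ b = 1/2 ⇔ 0 = 1/2
¬c ⇒ (c ⇔ b) = 1/2 ⇒ 1/2 = 1/2
((b ⇔ (c ⇒ b)) ⇔ (b ⇔ c)) ⇒ (¬c ⇒ (c ⇔ b)) = 1/2 ⇒ 1/2 = 1/2
No assignment yields a value below 1/2, so this is the minimum.

1/2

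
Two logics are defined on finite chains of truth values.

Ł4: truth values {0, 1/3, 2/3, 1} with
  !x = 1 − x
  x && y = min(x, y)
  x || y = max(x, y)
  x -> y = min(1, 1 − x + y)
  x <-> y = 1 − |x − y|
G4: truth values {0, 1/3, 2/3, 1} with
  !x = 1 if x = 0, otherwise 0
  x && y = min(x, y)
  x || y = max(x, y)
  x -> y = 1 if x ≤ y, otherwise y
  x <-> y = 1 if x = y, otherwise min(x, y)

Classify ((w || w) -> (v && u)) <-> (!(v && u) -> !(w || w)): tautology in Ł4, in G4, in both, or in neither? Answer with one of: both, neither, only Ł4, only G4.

In Ł4: every assignment gives 1 — tautology.
In G4: at u = 1/3, v = 1/3, w = 2/3 the value is 1/3 — not a tautology.

only Ł4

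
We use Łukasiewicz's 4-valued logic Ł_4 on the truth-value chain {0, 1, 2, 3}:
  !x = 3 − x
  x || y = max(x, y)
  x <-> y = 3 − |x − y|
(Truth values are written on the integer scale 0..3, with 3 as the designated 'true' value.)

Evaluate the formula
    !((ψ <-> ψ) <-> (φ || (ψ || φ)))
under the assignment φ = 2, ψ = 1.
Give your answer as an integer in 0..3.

ψ <-> ψ = 1 <-> 1 = 3
ψ || φ = 1 || 2 = 2
φ || (ψ || φ) = 2 || 2 = 2
(ψ <-> ψ) <-> (φ || (ψ || φ)) = 3 <-> 2 = 2
!((ψ <-> ψ) <-> (φ || (ψ || φ))) = !2 = 1

1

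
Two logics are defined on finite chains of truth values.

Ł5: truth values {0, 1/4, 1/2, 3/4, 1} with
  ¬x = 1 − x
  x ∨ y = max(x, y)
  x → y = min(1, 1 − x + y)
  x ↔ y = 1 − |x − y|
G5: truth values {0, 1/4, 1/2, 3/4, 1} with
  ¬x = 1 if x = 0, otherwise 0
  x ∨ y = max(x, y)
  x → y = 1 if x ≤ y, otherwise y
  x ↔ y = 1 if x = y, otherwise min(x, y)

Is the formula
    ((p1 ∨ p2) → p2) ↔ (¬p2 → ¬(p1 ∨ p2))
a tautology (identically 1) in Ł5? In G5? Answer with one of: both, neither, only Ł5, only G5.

only Ł5

In Ł5: every assignment gives 1 — tautology.
In G5: at p1 = 1/2, p2 = 1/4 the value is 1/4 — not a tautology.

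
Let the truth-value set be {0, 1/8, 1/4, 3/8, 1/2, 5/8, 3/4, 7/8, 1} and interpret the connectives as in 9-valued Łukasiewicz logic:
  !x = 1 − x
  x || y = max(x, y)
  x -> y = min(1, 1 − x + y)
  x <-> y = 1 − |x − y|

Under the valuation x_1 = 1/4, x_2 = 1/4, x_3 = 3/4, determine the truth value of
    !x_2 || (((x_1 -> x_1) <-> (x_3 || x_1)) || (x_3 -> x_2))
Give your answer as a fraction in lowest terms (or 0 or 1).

3/4

!x_2 = !1/4 = 3/4
x_1 -> x_1 = 1/4 -> 1/4 = 1
x_3 || x_1 = 3/4 || 1/4 = 3/4
(x_1 -> x_1) <-> (x_3 || x_1) = 1 <-> 3/4 = 3/4
x_3 -> x_2 = 3/4 -> 1/4 = 1/2
((x_1 -> x_1) <-> (x_3 || x_1)) || (x_3 -> x_2) = 3/4 || 1/2 = 3/4
!x_2 || (((x_1 -> x_1) <-> (x_3 || x_1)) || (x_3 -> x_2)) = 3/4 || 3/4 = 3/4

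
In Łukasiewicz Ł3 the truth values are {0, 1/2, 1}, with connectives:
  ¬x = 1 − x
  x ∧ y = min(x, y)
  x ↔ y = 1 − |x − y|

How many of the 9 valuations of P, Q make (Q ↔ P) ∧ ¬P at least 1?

1

P = 0, Q = 0 ↦ 1  ≥
P = 0, Q = 1/2 ↦ 1/2  <
P = 0, Q = 1 ↦ 0  <
P = 1/2, Q = 0 ↦ 1/2  <
P = 1/2, Q = 1/2 ↦ 1/2  <
P = 1/2, Q = 1 ↦ 1/2  <
P = 1, Q = 0 ↦ 0  <
P = 1, Q = 1/2 ↦ 0  <
P = 1, Q = 1 ↦ 0  <
So 1 of the 9 assignments meets the threshold.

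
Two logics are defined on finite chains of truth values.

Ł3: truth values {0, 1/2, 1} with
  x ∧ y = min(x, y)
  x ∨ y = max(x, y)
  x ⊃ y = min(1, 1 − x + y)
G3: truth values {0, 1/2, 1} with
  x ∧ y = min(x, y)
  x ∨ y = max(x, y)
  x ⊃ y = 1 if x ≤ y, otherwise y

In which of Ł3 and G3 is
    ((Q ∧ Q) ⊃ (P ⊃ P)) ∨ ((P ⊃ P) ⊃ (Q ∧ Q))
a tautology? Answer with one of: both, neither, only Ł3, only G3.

In Ł3: every assignment gives 1 — tautology.
In G3: every assignment gives 1 — tautology.

both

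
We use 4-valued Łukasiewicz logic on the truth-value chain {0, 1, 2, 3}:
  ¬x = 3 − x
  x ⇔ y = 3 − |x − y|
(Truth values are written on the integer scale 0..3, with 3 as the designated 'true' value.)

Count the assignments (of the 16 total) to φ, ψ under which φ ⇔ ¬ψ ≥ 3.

4

φ = 0, ψ = 0 ↦ 0  <
φ = 0, ψ = 1 ↦ 1  <
φ = 0, ψ = 2 ↦ 2  <
φ = 0, ψ = 3 ↦ 3  ≥
φ = 1, ψ = 0 ↦ 1  <
φ = 1, ψ = 1 ↦ 2  <
φ = 1, ψ = 2 ↦ 3  ≥
φ = 1, ψ = 3 ↦ 2  <
φ = 2, ψ = 0 ↦ 2  <
φ = 2, ψ = 1 ↦ 3  ≥
φ = 2, ψ = 2 ↦ 2  <
φ = 2, ψ = 3 ↦ 1  <
φ = 3, ψ = 0 ↦ 3  ≥
φ = 3, ψ = 1 ↦ 2  <
φ = 3, ψ = 2 ↦ 1  <
φ = 3, ψ = 3 ↦ 0  <
So 4 of the 16 assignments meet the threshold.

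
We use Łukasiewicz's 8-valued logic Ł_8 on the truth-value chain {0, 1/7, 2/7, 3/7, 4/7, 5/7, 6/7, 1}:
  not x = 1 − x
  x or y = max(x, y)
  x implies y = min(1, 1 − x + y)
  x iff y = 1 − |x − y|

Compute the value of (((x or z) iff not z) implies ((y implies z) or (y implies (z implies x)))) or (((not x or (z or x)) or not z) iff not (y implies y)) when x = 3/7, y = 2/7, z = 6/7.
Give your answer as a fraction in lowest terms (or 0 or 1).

1

x or z = 3/7 or 6/7 = 6/7
not z = not 6/7 = 1/7
(x or z) iff not z = 6/7 iff 1/7 = 2/7
y implies z = 2/7 implies 6/7 = 1
z implies x = 6/7 implies 3/7 = 4/7
y implies (z implies x) = 2/7 implies 4/7 = 1
(y implies z) or (y implies (z implies x)) = 1 or 1 = 1
((x or z) iff not z) implies ((y implies z) or (y implies (z implies x))) = 2/7 implies 1 = 1
not x = not 3/7 = 4/7
z or x = 6/7 or 3/7 = 6/7
not x or (z or x) = 4/7 or 6/7 = 6/7
not z = not 6/7 = 1/7
(not x or (z or x)) or not z = 6/7 or 1/7 = 6/7
y implies y = 2/7 implies 2/7 = 1
not (y implies y) = not 1 = 0
((not x or (z or x)) or not z) iff not (y implies y) = 6/7 iff 0 = 1/7
(((x or z) iff not z) implies ((y implies z) or (y implies (z implies x)))) or (((not x or (z or x)) or not z) iff not (y implies y)) = 1 or 1/7 = 1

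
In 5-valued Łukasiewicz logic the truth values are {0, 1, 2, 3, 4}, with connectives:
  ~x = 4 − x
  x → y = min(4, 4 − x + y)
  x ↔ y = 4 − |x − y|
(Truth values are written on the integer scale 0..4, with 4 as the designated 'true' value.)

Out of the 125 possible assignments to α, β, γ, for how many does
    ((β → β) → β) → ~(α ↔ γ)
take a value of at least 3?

88

value 4: 65 assignments (counts)
value 3: 23 assignments (counts)
value 2: 19 assignments
value 1: 13 assignments
value 0: 5 assignments
So 88 of the 125 assignments meet the threshold.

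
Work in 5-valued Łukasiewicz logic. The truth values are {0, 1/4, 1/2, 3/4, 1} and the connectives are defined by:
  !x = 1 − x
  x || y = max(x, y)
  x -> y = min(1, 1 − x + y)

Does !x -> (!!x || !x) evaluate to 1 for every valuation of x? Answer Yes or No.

x = 0 ↦ 1
x = 1/4 ↦ 1
x = 1/2 ↦ 1
x = 3/4 ↦ 1
x = 1 ↦ 1
Every assignment gives a value ≥ 1.

Yes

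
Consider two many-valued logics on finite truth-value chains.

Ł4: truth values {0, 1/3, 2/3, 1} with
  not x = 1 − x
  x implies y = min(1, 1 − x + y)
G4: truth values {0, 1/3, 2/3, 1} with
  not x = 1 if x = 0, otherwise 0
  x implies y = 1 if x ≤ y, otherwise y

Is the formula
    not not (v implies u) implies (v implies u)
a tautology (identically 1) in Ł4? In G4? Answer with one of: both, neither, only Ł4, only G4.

In Ł4: every assignment gives 1 — tautology.
In G4: at u = 1/3, v = 2/3 the value is 1/3 — not a tautology.

only Ł4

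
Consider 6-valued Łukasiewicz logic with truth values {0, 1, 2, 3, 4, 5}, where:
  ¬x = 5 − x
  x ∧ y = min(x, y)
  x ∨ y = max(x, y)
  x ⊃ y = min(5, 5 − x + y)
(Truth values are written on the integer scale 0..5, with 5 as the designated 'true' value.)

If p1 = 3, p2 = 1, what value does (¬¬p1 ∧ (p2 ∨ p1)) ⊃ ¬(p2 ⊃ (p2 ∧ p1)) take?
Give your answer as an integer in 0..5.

2

¬p1 = ¬3 = 2
¬¬p1 = ¬2 = 3
p2 ∨ p1 = 1 ∨ 3 = 3
¬¬p1 ∧ (p2 ∨ p1) = 3 ∧ 3 = 3
p2 ∧ p1 = 1 ∧ 3 = 1
p2 ⊃ (p2 ∧ p1) = 1 ⊃ 1 = 5
¬(p2 ⊃ (p2 ∧ p1)) = ¬5 = 0
(¬¬p1 ∧ (p2 ∨ p1)) ⊃ ¬(p2 ⊃ (p2 ∧ p1)) = 3 ⊃ 0 = 2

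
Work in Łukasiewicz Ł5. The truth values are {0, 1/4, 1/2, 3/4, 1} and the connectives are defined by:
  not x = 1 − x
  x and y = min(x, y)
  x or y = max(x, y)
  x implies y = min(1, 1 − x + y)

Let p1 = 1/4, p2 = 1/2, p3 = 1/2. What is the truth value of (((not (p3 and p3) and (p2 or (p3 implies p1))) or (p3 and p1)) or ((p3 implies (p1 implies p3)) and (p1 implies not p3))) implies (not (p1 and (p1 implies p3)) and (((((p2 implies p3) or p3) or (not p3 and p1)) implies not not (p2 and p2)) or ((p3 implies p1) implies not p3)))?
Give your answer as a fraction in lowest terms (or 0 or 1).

p3 and p3 = 1/2 and 1/2 = 1/2
not (p3 and p3) = not 1/2 = 1/2
p3 implies p1 = 1/2 implies 1/4 = 3/4
p2 or (p3 implies p1) = 1/2 or 3/4 = 3/4
not (p3 and p3) and (p2 or (p3 implies p1)) = 1/2 and 3/4 = 1/2
p3 and p1 = 1/2 and 1/4 = 1/4
(not (p3 and p3) and (p2 or (p3 implies p1))) or (p3 and p1) = 1/2 or 1/4 = 1/2
p1 implies p3 = 1/4 implies 1/2 = 1
p3 implies (p1 implies p3) = 1/2 implies 1 = 1
not p3 = not 1/2 = 1/2
p1 implies not p3 = 1/4 implies 1/2 = 1
(p3 implies (p1 implies p3)) and (p1 implies not p3) = 1 and 1 = 1
((not (p3 and p3) and (p2 or (p3 implies p1))) or (p3 and p1)) or ((p3 implies (p1 implies p3)) and (p1 implies not p3)) = 1/2 or 1 = 1
p1 implies p3 = 1/4 implies 1/2 = 1
p1 and (p1 implies p3) = 1/4 and 1 = 1/4
not (p1 and (p1 implies p3)) = not 1/4 = 3/4
p2 implies p3 = 1/2 implies 1/2 = 1
(p2 implies p3) or p3 = 1 or 1/2 = 1
not p3 = not 1/2 = 1/2
not p3 and p1 = 1/2 and 1/4 = 1/4
((p2 implies p3) or p3) or (not p3 and p1) = 1 or 1/4 = 1
p2 and p2 = 1/2 and 1/2 = 1/2
not (p2 and p2) = not 1/2 = 1/2
not not (p2 and p2) = not 1/2 = 1/2
(((p2 implies p3) or p3) or (not p3 and p1)) implies not not (p2 and p2) = 1 implies 1/2 = 1/2
p3 implies p1 = 1/2 implies 1/4 = 3/4
not p3 = not 1/2 = 1/2
(p3 implies p1) implies not p3 = 3/4 implies 1/2 = 3/4
((((p2 implies p3) or p3) or (not p3 and p1)) implies not not (p2 and p2)) or ((p3 implies p1) implies not p3) = 1/2 or 3/4 = 3/4
not (p1 and (p1 implies p3)) and (((((p2 implies p3) or p3) or (not p3 and p1)) implies not not (p2 and p2)) or ((p3 implies p1) implies not p3)) = 3/4 and 3/4 = 3/4
(((not (p3 and p3) and (p2 or (p3 implies p1))) or (p3 and p1)) or ((p3 implies (p1 implies p3)) and (p1 implies not p3))) implies (not (p1 and (p1 implies p3)) and (((((p2 implies p3) or p3) or (not p3 and p1)) implies not not (p2 and p2)) or ((p3 implies p1) implies not p3))) = 1 implies 3/4 = 3/4

3/4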